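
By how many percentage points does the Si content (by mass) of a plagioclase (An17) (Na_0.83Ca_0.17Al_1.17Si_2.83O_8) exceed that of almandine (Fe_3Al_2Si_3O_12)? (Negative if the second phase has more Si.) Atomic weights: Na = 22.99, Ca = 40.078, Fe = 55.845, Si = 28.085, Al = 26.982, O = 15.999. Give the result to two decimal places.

Si in Na_0.83Ca_0.17Al_1.17Si_2.83O_8: molar mass 264.936 g/mol; 2.83×28.085 = 79.481 g → 30.00 wt%.
Si in Fe_3Al_2Si_3O_12: molar mass 497.742 g/mol; 3×28.085 = 84.255 g → 16.93 wt%.
Difference = 30.00 − 16.93 = 13.07 percentage points.

13.07 percentage points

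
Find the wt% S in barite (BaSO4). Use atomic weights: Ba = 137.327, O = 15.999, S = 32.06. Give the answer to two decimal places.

Formula mass = 1·137.327 + 1·32.06 + 4·15.999 = 233.383 g/mol, of which 32.060 g is S.
So S makes up 32.060/233.383 = 0.1374 of the mass, i.e. 13.74%.

13.74 wt%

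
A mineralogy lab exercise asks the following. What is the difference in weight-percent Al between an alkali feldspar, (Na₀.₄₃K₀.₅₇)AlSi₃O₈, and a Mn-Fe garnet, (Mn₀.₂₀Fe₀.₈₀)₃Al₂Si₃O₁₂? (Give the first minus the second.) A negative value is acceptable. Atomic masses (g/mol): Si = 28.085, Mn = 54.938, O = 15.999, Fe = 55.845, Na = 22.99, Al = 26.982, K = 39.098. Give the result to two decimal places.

-0.91 percentage points

First mineral: 26.982 g Al in 271.401 g formula = 9.94 wt% Al.
Second mineral: 53.964 g Al in 497.198 g formula = 10.85 wt% Al.
9.94% − 10.85% gives a difference of -0.91 percentage points.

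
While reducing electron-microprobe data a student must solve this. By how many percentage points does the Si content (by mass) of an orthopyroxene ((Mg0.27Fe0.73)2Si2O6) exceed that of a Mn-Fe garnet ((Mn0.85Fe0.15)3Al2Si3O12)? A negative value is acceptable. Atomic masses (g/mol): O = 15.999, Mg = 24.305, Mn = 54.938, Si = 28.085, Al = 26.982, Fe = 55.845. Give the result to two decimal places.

First mineral: 56.170 g Si in 246.822 g formula = 22.76 wt% Si.
Second mineral: 84.255 g Si in 495.429 g formula = 17.01 wt% Si.
22.76% − 17.01% gives a difference of 5.75 percentage points.

5.75 percentage points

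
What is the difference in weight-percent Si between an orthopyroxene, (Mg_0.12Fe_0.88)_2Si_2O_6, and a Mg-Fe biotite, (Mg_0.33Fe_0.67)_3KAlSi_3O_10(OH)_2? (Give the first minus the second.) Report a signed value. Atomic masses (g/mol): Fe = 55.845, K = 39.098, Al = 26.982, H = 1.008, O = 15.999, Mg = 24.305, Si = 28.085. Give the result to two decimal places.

M((Mg_0.12Fe_0.88)_2Si_2O_6) = 256.284 g/mol, so wt% Si = 56.170/256.284 × 100 = 21.92%.
M((Mg_0.33Fe_0.67)_3KAlSi_3O_10(OH)_2) = 480.649 g/mol, so wt% Si = 84.255/480.649 × 100 = 17.53%.
21.92 − 17.53 = 4.39 pp.

4.39 percentage points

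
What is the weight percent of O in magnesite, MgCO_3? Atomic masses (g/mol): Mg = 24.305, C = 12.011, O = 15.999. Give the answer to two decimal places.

56.93 wt%

M(MgCO_3) = 84.313 g/mol.
O contributes 3 × 15.999 = 47.997 g per mole.
47.997/84.313 = 0.5693 → 56.93%.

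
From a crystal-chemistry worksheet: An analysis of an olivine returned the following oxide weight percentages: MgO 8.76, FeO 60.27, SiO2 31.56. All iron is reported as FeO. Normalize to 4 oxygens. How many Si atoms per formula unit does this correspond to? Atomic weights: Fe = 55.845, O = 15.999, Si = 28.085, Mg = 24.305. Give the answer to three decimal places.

MgO (M=40.304): mol = 0.21735; Mg = 0.21735, O = 0.21735.
FeO (M=71.844): mol = 0.83890; Fe = 0.83890, O = 0.83890.
SiO2 (M=60.083): mol = 0.52527; Si = 0.52527, O = 1.05054.
ΣO = 2.10679; factor = 4/ΣO = 1.89862.
Si apfu = 0.52527 × 1.89862 = 0.997.

0.997 Si apfu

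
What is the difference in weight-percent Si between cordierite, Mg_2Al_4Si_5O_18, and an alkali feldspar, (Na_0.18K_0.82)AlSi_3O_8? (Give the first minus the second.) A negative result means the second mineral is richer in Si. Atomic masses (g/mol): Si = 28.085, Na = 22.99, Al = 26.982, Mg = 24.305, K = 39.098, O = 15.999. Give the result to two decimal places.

M(Mg_2Al_4Si_5O_18) = 584.945 g/mol, so wt% Si = 140.425/584.945 × 100 = 24.01%.
M((Na_0.18K_0.82)AlSi_3O_8) = 275.428 g/mol, so wt% Si = 84.255/275.428 × 100 = 30.59%.
24.01 − 30.59 = -6.58 pp.

-6.58 percentage points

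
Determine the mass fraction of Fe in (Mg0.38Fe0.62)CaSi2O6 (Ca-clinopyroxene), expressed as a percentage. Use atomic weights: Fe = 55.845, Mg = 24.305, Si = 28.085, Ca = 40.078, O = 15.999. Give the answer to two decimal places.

14.66 weight percent

Molar mass of (Mg0.38Fe0.62)CaSi2O6: 0.38·24.305 + 0.62·55.845 + 1·40.078 + 2·28.085 + 6·15.999 = 236.102 g/mol.
Mass of Fe per formula unit: 0.62 × 55.845 = 34.624 g.
Weight fraction Fe = 34.624 / 236.102 = 0.1466.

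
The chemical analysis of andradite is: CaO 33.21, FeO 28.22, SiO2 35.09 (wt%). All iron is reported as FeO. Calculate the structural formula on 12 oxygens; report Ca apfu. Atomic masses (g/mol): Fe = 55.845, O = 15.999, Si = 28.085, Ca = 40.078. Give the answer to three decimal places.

3.301 Ca apfu

33.21 wt% CaO ÷ 56.077 g/mol = 0.59222 mol, giving 0.59222 Ca and 0.59222 O.
28.22 wt% FeO ÷ 71.844 g/mol = 0.39280 mol, giving 0.39280 Fe and 0.39280 O.
35.09 wt% SiO2 ÷ 60.083 g/mol = 0.58403 mol, giving 0.58403 Si and 1.16806 O.
Oxygen sums to 2.15308; scaling by 12/2.15308 = 5.57341 puts the formula on 12 O.
Ca: 0.59222 × 5.57341 = 3.301 atoms per formula unit.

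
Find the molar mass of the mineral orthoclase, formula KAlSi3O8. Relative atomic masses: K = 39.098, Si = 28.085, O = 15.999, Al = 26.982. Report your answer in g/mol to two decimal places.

278.33 g/mol

The formula mass is the sum 1*39.098 + 1*26.982 + 3*28.085 + 8*15.999.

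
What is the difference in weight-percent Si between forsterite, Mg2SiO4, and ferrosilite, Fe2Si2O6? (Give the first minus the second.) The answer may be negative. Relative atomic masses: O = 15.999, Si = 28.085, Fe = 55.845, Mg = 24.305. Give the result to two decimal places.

-1.33 percentage points

M(Mg2SiO4) = 140.691 g/mol, so wt% Si = 28.085/140.691 × 100 = 19.96%.
M(Fe2Si2O6) = 263.854 g/mol, so wt% Si = 56.170/263.854 × 100 = 21.29%.
19.96 − 21.29 = -1.33 pp.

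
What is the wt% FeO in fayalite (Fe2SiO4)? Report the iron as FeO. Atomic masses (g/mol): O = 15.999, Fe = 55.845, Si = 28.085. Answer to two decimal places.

70.51 wt%

Molar mass of Fe2SiO4 = 2*55.845 + 1*28.085 + 4*15.999 = 203.771 g/mol.
Each formula unit contains 2 Fe, equivalent to 2/1 = 2.0000 mol FeO.
M(FeO) = 1×55.845 + 1×15.999 = 71.844 g/mol.
Mass of FeO per formula unit = 2.0000 × 71.844 = 143.688 g.
FeO wt% = 143.688 / 203.771 × 100 = 70.51%.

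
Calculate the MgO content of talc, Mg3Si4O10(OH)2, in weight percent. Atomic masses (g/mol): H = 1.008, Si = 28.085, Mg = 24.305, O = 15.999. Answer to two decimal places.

Molar mass of Mg3Si4O10(OH)2 = 3*24.305 + 4*28.085 + 12*15.999 + 2*1.008 = 379.259 g/mol.
Each formula unit contains 3 Mg, equivalent to 3/1 = 3.0000 mol MgO.
M(MgO) = 1×24.305 + 1×15.999 = 40.304 g/mol.
Mass of MgO per formula unit = 3.0000 × 40.304 = 120.912 g.
MgO wt% = 120.912 / 379.259 × 100 = 31.88%.

31.88 wt%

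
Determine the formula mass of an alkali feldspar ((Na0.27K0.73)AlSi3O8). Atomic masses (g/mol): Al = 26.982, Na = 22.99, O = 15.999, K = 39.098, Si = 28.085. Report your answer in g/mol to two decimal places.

273.98 g/mol

The formula mass is the sum 0.27*22.99 + 0.73*39.098 + 1*26.982 + 3*28.085 + 8*15.999.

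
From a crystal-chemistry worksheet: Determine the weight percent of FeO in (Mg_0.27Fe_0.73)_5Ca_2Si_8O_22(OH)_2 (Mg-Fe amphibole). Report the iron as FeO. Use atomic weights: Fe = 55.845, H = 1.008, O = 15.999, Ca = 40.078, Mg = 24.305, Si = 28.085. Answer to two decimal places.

28.27 wt%

Molar mass of (Mg_0.27Fe_0.73)_5Ca_2Si_8O_22(OH)_2 = 1.35*24.305 + 3.65*55.845 + 2*40.078 + 8*28.085 + 24*15.999 + 2*1.008 = 927.474 g/mol.
Each formula unit contains 3.65 Fe, equivalent to 3.65/1 = 3.6500 mol FeO.
M(FeO) = 1×55.845 + 1×15.999 = 71.844 g/mol.
Mass of FeO per formula unit = 3.6500 × 71.844 = 262.231 g.
FeO wt% = 262.231 / 927.474 × 100 = 28.27%.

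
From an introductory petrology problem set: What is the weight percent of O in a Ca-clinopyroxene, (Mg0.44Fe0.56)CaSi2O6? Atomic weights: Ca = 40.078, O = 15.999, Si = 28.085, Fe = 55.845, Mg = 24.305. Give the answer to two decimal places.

Formula mass = 0.44·24.305 + 0.56·55.845 + 1·40.078 + 2·28.085 + 6·15.999 = 234.209 g/mol, of which 95.994 g is O.
So O makes up 95.994/234.209 = 0.4099 of the mass, i.e. 40.99%.

40.99 mass %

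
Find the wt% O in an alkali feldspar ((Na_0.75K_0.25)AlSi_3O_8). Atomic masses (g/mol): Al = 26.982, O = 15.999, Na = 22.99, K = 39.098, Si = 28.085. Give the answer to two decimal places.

M((Na_0.75K_0.25)AlSi_3O_8) = 266.246 g/mol.
O contributes 8 × 15.999 = 127.992 g per mole.
127.992/266.246 = 0.4807 → 48.07%.

48.07 weight percent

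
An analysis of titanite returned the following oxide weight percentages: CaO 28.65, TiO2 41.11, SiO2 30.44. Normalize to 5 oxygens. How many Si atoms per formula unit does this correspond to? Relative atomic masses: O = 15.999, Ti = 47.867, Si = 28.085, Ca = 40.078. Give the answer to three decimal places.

CaO (M=56.077): mol = 0.51090; Ca = 0.51090, O = 0.51090.
TiO2 (M=79.865): mol = 0.51474; Ti = 0.51474, O = 1.02948.
SiO2 (M=60.083): mol = 0.50663; Si = 0.50663, O = 1.01326.
ΣO = 2.55364; factor = 5/ΣO = 1.95799.
Si apfu = 0.50663 × 1.95799 = 0.992.

0.992 Si apfu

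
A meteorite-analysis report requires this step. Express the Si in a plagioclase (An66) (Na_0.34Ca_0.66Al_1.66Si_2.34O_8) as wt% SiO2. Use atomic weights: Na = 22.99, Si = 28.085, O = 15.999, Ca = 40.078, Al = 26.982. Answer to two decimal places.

Formula mass = 272.769 g/mol.
2.34 Si → 2.3400 mol SiO2 per formula unit; M(SiO2) = 60.083, so SiO2 mass = 140.594 g.
140.594/272.769 × 100 = 51.54 wt%.

51.54 wt%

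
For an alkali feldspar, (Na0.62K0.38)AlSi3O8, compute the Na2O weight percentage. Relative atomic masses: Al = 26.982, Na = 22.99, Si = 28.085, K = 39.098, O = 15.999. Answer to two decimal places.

7.16 wt%

M((Na0.62K0.38)AlSi3O8) = 268.340 g/mol; M(Na2O) = 61.979 g/mol.
Moles Na2O per formula unit = 0.62 Na ÷ 2 = 0.3100.
Na2O fraction = (0.3100 × 61.979) / 268.340 = 19.213/268.340 = 0.0716.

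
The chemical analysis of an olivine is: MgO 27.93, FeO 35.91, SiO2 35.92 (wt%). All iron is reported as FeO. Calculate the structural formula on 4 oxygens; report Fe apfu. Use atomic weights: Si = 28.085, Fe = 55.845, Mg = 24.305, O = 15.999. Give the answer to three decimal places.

27.93 wt% MgO ÷ 40.304 g/mol = 0.69298 mol, giving 0.69298 Mg and 0.69298 O.
35.91 wt% FeO ÷ 71.844 g/mol = 0.49983 mol, giving 0.49983 Fe and 0.49983 O.
35.92 wt% SiO2 ÷ 60.083 g/mol = 0.59784 mol, giving 0.59784 Si and 1.19568 O.
Oxygen sums to 2.38849; scaling by 4/2.38849 = 1.67470 puts the formula on 4 O.
Fe: 0.49983 × 1.67470 = 0.837 atoms per formula unit.

0.837 Fe apfu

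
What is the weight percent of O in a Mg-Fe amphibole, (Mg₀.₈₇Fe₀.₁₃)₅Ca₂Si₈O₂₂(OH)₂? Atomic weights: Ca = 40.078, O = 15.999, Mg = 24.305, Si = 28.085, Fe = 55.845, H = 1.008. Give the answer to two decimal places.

Molar mass of (Mg₀.₈₇Fe₀.₁₃)₅Ca₂Si₈O₂₂(OH)₂: 4.35·24.305 + 0.65·55.845 + 2·40.078 + 8·28.085 + 24·15.999 + 2·1.008 = 832.854 g/mol.
Mass of O per formula unit: 24 × 15.999 = 383.976 g.
Weight fraction O = 383.976 / 832.854 = 0.4610.

46.10 weight percent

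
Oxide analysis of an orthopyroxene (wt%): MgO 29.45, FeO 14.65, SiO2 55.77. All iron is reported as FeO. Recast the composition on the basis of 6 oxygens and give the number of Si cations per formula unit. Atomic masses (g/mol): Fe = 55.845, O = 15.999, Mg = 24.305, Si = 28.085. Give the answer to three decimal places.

MgO (M=40.304): mol = 0.73070; Mg = 0.73070, O = 0.73070.
FeO (M=71.844): mol = 0.20391; Fe = 0.20391, O = 0.20391.
SiO2 (M=60.083): mol = 0.92822; Si = 0.92822, O = 1.85644.
ΣO = 2.79105; factor = 6/ΣO = 2.14973.
Si apfu = 0.92822 × 2.14973 = 1.995.

1.995 Si apfu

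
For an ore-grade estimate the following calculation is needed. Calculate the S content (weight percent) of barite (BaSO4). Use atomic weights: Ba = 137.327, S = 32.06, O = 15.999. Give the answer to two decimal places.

13.74 weight percent

Molar mass of BaSO4: 1×137.327 + 1×32.06 + 4×15.999 = 233.383 g/mol.
Mass of S per formula unit: 1 × 32.06 = 32.060 g.
Weight fraction S = 32.060 / 233.383 = 0.1374.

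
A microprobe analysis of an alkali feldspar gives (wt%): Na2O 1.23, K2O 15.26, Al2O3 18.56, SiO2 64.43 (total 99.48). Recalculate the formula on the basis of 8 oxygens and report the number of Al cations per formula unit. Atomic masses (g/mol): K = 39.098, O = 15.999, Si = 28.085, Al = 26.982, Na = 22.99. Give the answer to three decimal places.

Na2O (M=61.979): mol = 0.01985; Na = 0.03970, O = 0.01985.
K2O (M=94.195): mol = 0.16200; K = 0.32400, O = 0.16200.
Al2O3 (M=101.961): mol = 0.18203; Al = 0.36406, O = 0.54609.
SiO2 (M=60.083): mol = 1.07235; Si = 1.07235, O = 2.14470.
ΣO = 2.87264; factor = 8/ΣO = 2.78489.
Al apfu = 0.36406 × 2.78489 = 1.014.

1.014 Al apfu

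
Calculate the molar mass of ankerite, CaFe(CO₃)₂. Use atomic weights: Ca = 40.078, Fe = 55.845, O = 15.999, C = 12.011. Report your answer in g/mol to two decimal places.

Ca: 1 × 40.078 = 40.0780
Fe: 1 × 55.845 = 55.8450
C: 2 × 12.011 = 24.0220
O: 6 × 15.999 = 95.9940
Summing the contributions gives the formula mass.

215.94 g/mol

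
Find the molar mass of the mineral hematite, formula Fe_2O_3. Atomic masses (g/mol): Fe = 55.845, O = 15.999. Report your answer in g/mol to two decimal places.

159.69 g/mol

M = 2×55.845 + 3×15.999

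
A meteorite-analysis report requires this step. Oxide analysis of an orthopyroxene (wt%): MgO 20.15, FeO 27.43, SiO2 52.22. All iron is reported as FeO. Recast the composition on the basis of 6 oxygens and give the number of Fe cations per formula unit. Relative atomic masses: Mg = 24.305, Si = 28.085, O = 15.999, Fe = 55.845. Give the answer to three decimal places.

0.874 Fe apfu

MgO: 20.15/40.304 = 0.49995 mol → 0.49995 mol Mg, 0.49995 mol O.
FeO: 27.43/71.844 = 0.38180 mol → 0.38180 mol Fe, 0.38180 mol O.
SiO2: 52.22/60.083 = 0.86913 mol → 0.86913 mol Si, 1.73826 mol O.
Total oxygen = 2.62001 mol. Normalization factor = 6/2.62001 = 2.29007.
Fe per 6 O = 0.38180 × 2.29007 = 0.874.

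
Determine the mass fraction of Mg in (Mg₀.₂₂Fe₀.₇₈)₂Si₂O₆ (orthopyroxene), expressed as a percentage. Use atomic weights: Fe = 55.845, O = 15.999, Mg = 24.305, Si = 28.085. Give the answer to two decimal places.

4.28 weight percent

M((Mg₀.₂₂Fe₀.₇₈)₂Si₂O₆) = 249.976 g/mol.
Mg contributes 0.44 × 24.305 = 10.694 g per mole.
10.694/249.976 = 0.0428 → 4.28%.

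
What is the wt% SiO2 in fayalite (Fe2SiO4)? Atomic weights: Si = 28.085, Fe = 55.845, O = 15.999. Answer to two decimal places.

29.49 wt%

Molar mass of Fe2SiO4 = 2*55.845 + 1*28.085 + 4*15.999 = 203.771 g/mol.
Each formula unit contains 1 Si, equivalent to 1/1 = 1.0000 mol SiO2.
M(SiO2) = 1×28.085 + 2×15.999 = 60.083 g/mol.
Mass of SiO2 per formula unit = 1.0000 × 60.083 = 60.083 g.
SiO2 wt% = 60.083 / 203.771 × 100 = 29.49%.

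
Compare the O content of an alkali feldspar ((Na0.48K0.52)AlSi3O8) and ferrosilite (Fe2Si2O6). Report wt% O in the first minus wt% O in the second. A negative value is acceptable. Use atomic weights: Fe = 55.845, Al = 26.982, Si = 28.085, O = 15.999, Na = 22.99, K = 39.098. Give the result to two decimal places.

O in (Na0.48K0.52)AlSi3O8: molar mass 270.595 g/mol; 8×15.999 = 127.992 g → 47.30 wt%.
O in Fe2Si2O6: molar mass 263.854 g/mol; 6×15.999 = 95.994 g → 36.38 wt%.
Difference = 47.30 − 36.38 = 10.92 percentage points.

10.92 percentage points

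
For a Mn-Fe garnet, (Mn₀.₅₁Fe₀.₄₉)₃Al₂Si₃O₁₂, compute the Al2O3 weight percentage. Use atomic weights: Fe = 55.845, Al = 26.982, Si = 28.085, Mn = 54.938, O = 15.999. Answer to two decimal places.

20.54 wt%

Molar mass of (Mn₀.₅₁Fe₀.₄₉)₃Al₂Si₃O₁₂ = 1.53*54.938 + 1.47*55.845 + 2*26.982 + 3*28.085 + 12*15.999 = 496.354 g/mol.
Each formula unit contains 2 Al, equivalent to 2/2 = 1.0000 mol Al2O3.
M(Al2O3) = 2×26.982 + 3×15.999 = 101.961 g/mol.
Mass of Al2O3 per formula unit = 1.0000 × 101.961 = 101.961 g.
Al2O3 wt% = 101.961 / 496.354 × 100 = 20.54%.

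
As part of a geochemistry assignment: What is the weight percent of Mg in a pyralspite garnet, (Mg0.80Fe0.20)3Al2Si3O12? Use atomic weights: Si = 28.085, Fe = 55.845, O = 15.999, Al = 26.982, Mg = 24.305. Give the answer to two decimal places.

13.82 mass %

Molar mass of (Mg0.80Fe0.20)3Al2Si3O12: 2.40×24.305 + 0.60×55.845 + 2×26.982 + 3×28.085 + 12×15.999 = 422.046 g/mol.
Mass of Mg per formula unit: 2.40 × 24.305 = 58.332 g.
Weight fraction Mg = 58.332 / 422.046 = 0.1382.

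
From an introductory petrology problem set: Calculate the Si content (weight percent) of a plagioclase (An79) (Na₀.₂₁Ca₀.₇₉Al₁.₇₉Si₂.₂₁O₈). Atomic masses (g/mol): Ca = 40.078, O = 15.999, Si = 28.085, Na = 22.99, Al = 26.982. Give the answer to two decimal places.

Molar mass of Na₀.₂₁Ca₀.₇₉Al₁.₇₉Si₂.₂₁O₈: 0.21×22.99 + 0.79×40.078 + 1.79×26.982 + 2.21×28.085 + 8×15.999 = 274.847 g/mol.
Mass of Si per formula unit: 2.21 × 28.085 = 62.068 g.
Weight fraction Si = 62.068 / 274.847 = 0.2258.

22.58 weight percent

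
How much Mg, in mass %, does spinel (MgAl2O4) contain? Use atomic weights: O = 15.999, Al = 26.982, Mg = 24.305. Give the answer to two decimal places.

Molar mass of MgAl2O4: 1*24.305 + 2*26.982 + 4*15.999 = 142.265 g/mol.
Mass of Mg per formula unit: 1 × 24.305 = 24.305 g.
Weight fraction Mg = 24.305 / 142.265 = 0.1708.

17.08 mass %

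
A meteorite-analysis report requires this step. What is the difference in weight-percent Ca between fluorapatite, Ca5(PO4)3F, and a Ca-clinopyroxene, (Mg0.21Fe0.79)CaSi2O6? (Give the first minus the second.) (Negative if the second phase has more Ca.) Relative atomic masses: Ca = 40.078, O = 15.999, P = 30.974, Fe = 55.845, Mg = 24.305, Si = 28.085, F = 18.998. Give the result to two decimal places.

23.14 percentage points

First mineral: 200.390 g Ca in 504.298 g formula = 39.74 wt% Ca.
Second mineral: 40.078 g Ca in 241.464 g formula = 16.60 wt% Ca.
39.74% − 16.60% gives a difference of 23.14 percentage points.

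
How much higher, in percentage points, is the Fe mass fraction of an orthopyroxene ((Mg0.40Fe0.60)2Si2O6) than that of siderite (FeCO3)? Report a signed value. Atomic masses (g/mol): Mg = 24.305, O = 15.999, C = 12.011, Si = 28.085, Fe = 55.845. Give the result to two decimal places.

Fe in (Mg0.40Fe0.60)2Si2O6: molar mass 238.622 g/mol; 1.20×55.845 = 67.014 g → 28.08 wt%.
Fe in FeCO3: molar mass 115.853 g/mol; 1×55.845 = 55.845 g → 48.20 wt%.
Difference = 28.08 − 48.20 = -20.12 percentage points.

-20.12 percentage points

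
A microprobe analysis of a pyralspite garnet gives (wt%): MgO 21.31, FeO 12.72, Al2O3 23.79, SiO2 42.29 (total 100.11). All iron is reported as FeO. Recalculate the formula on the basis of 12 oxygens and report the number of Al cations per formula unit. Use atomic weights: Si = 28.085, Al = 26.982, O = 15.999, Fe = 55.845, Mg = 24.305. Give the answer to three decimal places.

MgO: 21.31/40.304 = 0.52873 mol → 0.52873 mol Mg, 0.52873 mol O.
FeO: 12.72/71.844 = 0.17705 mol → 0.17705 mol Fe, 0.17705 mol O.
Al2O3: 23.79/101.961 = 0.23332 mol → 0.46664 mol Al, 0.69996 mol O.
SiO2: 42.29/60.083 = 0.70386 mol → 0.70386 mol Si, 1.40772 mol O.
Total oxygen = 2.81346 mol. Normalization factor = 12/2.81346 = 4.26521.
Al per 12 O = 0.46664 × 4.26521 = 1.990.

1.990 Al apfu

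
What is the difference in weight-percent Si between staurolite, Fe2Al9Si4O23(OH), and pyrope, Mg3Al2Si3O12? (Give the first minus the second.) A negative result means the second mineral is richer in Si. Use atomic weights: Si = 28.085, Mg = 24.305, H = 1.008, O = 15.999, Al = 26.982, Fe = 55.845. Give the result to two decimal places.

Si in Fe2Al9Si4O23(OH): molar mass 851.852 g/mol; 4×28.085 = 112.340 g → 13.19 wt%.
Si in Mg3Al2Si3O12: molar mass 403.122 g/mol; 3×28.085 = 84.255 g → 20.90 wt%.
Difference = 13.19 − 20.90 = -7.71 percentage points.

-7.71 percentage points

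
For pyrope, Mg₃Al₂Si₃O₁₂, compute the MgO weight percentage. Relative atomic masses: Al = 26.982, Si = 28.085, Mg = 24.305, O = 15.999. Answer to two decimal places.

29.99 wt%

Formula mass = 403.122 g/mol.
3 Mg → 3.0000 mol MgO per formula unit; M(MgO) = 40.304, so MgO mass = 120.912 g.
120.912/403.122 × 100 = 29.99 wt%.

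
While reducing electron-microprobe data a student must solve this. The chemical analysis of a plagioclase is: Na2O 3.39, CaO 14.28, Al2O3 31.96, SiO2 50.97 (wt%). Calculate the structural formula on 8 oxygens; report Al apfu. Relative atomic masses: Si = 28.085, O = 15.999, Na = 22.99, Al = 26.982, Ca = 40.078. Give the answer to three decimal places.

1.702 Al apfu

3.39 wt% Na2O ÷ 61.979 g/mol = 0.05470 mol, giving 0.10940 Na and 0.05470 O.
14.28 wt% CaO ÷ 56.077 g/mol = 0.25465 mol, giving 0.25465 Ca and 0.25465 O.
31.96 wt% Al2O3 ÷ 101.961 g/mol = 0.31345 mol, giving 0.62690 Al and 0.94035 O.
50.97 wt% SiO2 ÷ 60.083 g/mol = 0.84833 mol, giving 0.84833 Si and 1.69666 O.
Oxygen sums to 2.94636; scaling by 8/2.94636 = 2.71521 puts the formula on 8 O.
Al: 0.62690 × 2.71521 = 1.702 atoms per formula unit.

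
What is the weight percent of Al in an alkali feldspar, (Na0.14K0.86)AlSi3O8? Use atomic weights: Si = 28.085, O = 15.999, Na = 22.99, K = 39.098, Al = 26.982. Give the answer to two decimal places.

9.77 mass %

Molar mass of (Na0.14K0.86)AlSi3O8: 0.14×22.99 + 0.86×39.098 + 1×26.982 + 3×28.085 + 8×15.999 = 276.072 g/mol.
Mass of Al per formula unit: 1 × 26.982 = 26.982 g.
Weight fraction Al = 26.982 / 276.072 = 0.0977.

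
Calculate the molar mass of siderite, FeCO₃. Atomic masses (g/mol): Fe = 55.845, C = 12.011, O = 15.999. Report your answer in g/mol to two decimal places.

115.85 g/mol

M = 1·55.845 + 1·12.011 + 3·15.999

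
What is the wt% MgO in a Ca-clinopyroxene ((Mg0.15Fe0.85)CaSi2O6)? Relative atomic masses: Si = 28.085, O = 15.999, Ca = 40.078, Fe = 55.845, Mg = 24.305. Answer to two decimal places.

Molar mass of (Mg0.15Fe0.85)CaSi2O6 = 0.15*24.305 + 0.85*55.845 + 1*40.078 + 2*28.085 + 6*15.999 = 243.356 g/mol.
Each formula unit contains 0.15 Mg, equivalent to 0.15/1 = 0.1500 mol MgO.
M(MgO) = 1×24.305 + 1×15.999 = 40.304 g/mol.
Mass of MgO per formula unit = 0.1500 × 40.304 = 6.046 g.
MgO wt% = 6.046 / 243.356 × 100 = 2.48%.

2.48 wt%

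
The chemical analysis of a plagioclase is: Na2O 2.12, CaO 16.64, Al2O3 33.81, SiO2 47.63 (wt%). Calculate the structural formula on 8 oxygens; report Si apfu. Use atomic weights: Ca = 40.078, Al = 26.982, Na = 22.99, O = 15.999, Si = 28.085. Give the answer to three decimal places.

2.178 Si apfu

2.12 wt% Na2O ÷ 61.979 g/mol = 0.03421 mol, giving 0.06842 Na and 0.03421 O.
16.64 wt% CaO ÷ 56.077 g/mol = 0.29673 mol, giving 0.29673 Ca and 0.29673 O.
33.81 wt% Al2O3 ÷ 101.961 g/mol = 0.33160 mol, giving 0.66320 Al and 0.99480 O.
47.63 wt% SiO2 ÷ 60.083 g/mol = 0.79274 mol, giving 0.79274 Si and 1.58548 O.
Oxygen sums to 2.91122; scaling by 8/2.91122 = 2.74799 puts the formula on 8 O.
Si: 0.79274 × 2.74799 = 2.178 atoms per formula unit.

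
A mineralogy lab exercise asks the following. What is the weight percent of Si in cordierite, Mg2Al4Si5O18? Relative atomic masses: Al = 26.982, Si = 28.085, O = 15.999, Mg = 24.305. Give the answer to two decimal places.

Formula mass = 2×24.305 + 4×26.982 + 5×28.085 + 18×15.999 = 584.945 g/mol, of which 140.425 g is Si.
So Si makes up 140.425/584.945 = 0.2401 of the mass, i.e. 24.01%.

24.01 mass %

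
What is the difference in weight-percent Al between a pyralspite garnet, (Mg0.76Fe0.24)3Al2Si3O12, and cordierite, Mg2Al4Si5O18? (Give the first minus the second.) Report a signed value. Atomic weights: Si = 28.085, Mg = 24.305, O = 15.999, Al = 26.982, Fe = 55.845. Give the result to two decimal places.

-5.78 percentage points

Al in (Mg0.76Fe0.24)3Al2Si3O12: molar mass 425.831 g/mol; 2×26.982 = 53.964 g → 12.67 wt%.
Al in Mg2Al4Si5O18: molar mass 584.945 g/mol; 4×26.982 = 107.928 g → 18.45 wt%.
Difference = 12.67 − 18.45 = -5.78 percentage points.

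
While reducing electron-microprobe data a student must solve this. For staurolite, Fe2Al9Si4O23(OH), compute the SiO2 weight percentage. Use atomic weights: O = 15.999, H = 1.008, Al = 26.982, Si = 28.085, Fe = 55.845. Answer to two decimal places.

28.21 wt%

M(Fe2Al9Si4O23(OH)) = 851.852 g/mol; M(SiO2) = 60.083 g/mol.
Moles SiO2 per formula unit = 4 Si ÷ 1 = 4.0000.
SiO2 fraction = (4.0000 × 60.083) / 851.852 = 240.332/851.852 = 0.2821.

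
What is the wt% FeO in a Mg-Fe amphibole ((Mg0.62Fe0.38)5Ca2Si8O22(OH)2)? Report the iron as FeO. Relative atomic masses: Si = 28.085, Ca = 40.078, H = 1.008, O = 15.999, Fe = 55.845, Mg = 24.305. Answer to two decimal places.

15.65 wt%

Formula mass = 872.279 g/mol.
1.90 Fe → 1.9000 mol FeO per formula unit; M(FeO) = 71.844, so FeO mass = 136.504 g.
136.504/872.279 × 100 = 15.65 wt%.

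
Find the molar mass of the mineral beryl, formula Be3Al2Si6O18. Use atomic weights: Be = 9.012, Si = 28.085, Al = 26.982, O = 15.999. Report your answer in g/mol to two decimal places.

537.49 g/mol

Be: 3 × 9.012 = 27.0360
Al: 2 × 26.982 = 53.9640
Si: 6 × 28.085 = 168.5100
O: 18 × 15.999 = 287.9820
Summing the contributions gives the formula mass.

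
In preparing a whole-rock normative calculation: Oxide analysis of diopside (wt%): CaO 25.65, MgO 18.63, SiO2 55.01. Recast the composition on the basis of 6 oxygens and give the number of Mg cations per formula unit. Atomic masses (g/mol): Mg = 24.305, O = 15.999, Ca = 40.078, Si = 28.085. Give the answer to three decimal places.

1.008 Mg apfu

25.65 wt% CaO ÷ 56.077 g/mol = 0.45741 mol, giving 0.45741 Ca and 0.45741 O.
18.63 wt% MgO ÷ 40.304 g/mol = 0.46224 mol, giving 0.46224 Mg and 0.46224 O.
55.01 wt% SiO2 ÷ 60.083 g/mol = 0.91557 mol, giving 0.91557 Si and 1.83114 O.
Oxygen sums to 2.75079; scaling by 6/2.75079 = 2.18119 puts the formula on 6 O.
Mg: 0.46224 × 2.18119 = 1.008 atoms per formula unit.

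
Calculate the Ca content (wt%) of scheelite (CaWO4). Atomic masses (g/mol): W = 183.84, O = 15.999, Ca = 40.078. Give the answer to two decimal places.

M(CaWO4) = 287.914 g/mol.
Ca contributes 1 × 40.078 = 40.078 g per mole.
40.078/287.914 = 0.1392 → 13.92%.

13.92 wt%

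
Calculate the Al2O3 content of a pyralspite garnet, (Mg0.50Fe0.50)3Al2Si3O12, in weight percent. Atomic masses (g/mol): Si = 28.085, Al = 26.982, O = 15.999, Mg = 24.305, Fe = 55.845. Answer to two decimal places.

22.64 wt%

M((Mg0.50Fe0.50)3Al2Si3O12) = 450.432 g/mol; M(Al2O3) = 101.961 g/mol.
Moles Al2O3 per formula unit = 2 Al ÷ 2 = 1.0000.
Al2O3 fraction = (1.0000 × 101.961) / 450.432 = 101.961/450.432 = 0.2264.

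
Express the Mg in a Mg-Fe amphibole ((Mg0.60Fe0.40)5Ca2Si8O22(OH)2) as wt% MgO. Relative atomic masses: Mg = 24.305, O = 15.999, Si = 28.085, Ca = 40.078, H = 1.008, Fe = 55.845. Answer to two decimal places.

M((Mg0.60Fe0.40)5Ca2Si8O22(OH)2) = 875.433 g/mol; M(MgO) = 40.304 g/mol.
Moles MgO per formula unit = 3 Mg ÷ 1 = 3.0000.
MgO fraction = (3.0000 × 40.304) / 875.433 = 120.912/875.433 = 0.1381.

13.81 wt%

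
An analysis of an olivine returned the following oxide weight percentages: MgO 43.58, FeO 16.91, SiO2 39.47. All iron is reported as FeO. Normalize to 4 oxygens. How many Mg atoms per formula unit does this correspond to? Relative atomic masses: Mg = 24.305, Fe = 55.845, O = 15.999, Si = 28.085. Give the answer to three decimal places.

1.644 Mg apfu

43.58 wt% MgO ÷ 40.304 g/mol = 1.08128 mol, giving 1.08128 Mg and 1.08128 O.
16.91 wt% FeO ÷ 71.844 g/mol = 0.23537 mol, giving 0.23537 Fe and 0.23537 O.
39.47 wt% SiO2 ÷ 60.083 g/mol = 0.65692 mol, giving 0.65692 Si and 1.31384 O.
Oxygen sums to 2.63049; scaling by 4/2.63049 = 1.52063 puts the formula on 4 O.
Mg: 1.08128 × 1.52063 = 1.644 atoms per formula unit.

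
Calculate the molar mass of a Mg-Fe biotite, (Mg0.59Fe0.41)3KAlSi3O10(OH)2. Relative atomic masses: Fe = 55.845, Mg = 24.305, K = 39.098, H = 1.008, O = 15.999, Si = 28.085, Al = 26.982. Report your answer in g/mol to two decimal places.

The formula mass is the sum 1.77·24.305 + 1.23·55.845 + 1·39.098 + 1·26.982 + 3·28.085 + 12·15.999 + 2·1.008.

456.05 g/mol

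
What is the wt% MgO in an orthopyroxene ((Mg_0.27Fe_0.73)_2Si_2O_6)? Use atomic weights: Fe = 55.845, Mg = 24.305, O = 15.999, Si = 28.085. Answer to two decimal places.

Formula mass = 246.822 g/mol.
0.54 Mg → 0.5400 mol MgO per formula unit; M(MgO) = 40.304, so MgO mass = 21.764 g.
21.764/246.822 × 100 = 8.82 wt%.

8.82 wt%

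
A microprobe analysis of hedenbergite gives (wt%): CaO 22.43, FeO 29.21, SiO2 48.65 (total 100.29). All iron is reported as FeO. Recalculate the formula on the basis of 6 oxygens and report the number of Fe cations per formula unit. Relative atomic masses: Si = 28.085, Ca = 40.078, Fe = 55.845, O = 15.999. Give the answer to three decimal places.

1.006 Fe apfu

22.43 wt% CaO ÷ 56.077 g/mol = 0.39999 mol, giving 0.39999 Ca and 0.39999 O.
29.21 wt% FeO ÷ 71.844 g/mol = 0.40658 mol, giving 0.40658 Fe and 0.40658 O.
48.65 wt% SiO2 ÷ 60.083 g/mol = 0.80971 mol, giving 0.80971 Si and 1.61942 O.
Oxygen sums to 2.42599; scaling by 6/2.42599 = 2.47322 puts the formula on 6 O.
Fe: 0.40658 × 2.47322 = 1.006 atoms per formula unit.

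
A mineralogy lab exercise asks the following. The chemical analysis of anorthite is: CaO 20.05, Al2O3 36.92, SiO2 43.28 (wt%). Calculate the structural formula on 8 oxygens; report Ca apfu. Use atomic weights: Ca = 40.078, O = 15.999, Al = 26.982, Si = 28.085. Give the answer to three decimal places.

0.992 Ca apfu

CaO (M=56.077): mol = 0.35754; Ca = 0.35754, O = 0.35754.
Al2O3 (M=101.961): mol = 0.36210; Al = 0.72420, O = 1.08630.
SiO2 (M=60.083): mol = 0.72034; Si = 0.72034, O = 1.44068.
ΣO = 2.88452; factor = 8/ΣO = 2.77343.
Ca apfu = 0.35754 × 2.77343 = 0.992.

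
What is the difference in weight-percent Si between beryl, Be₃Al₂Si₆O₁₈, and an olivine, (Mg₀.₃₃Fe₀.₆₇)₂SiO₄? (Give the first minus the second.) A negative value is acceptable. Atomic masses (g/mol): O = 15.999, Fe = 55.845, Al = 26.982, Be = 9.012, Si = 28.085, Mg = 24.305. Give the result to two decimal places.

M(Be₃Al₂Si₆O₁₈) = 537.492 g/mol, so wt% Si = 168.510/537.492 × 100 = 31.35%.
M((Mg₀.₃₃Fe₀.₆₇)₂SiO₄) = 182.955 g/mol, so wt% Si = 28.085/182.955 × 100 = 15.35%.
31.35 − 15.35 = 16.00 pp.

16.00 percentage points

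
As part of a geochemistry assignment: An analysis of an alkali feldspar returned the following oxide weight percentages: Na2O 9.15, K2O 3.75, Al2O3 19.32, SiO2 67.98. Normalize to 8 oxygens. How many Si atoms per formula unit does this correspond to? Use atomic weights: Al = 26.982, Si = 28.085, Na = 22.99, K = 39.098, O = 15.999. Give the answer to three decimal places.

9.15 wt% Na2O ÷ 61.979 g/mol = 0.14763 mol, giving 0.29526 Na and 0.14763 O.
3.75 wt% K2O ÷ 94.195 g/mol = 0.03981 mol, giving 0.07962 K and 0.03981 O.
19.32 wt% Al2O3 ÷ 101.961 g/mol = 0.18948 mol, giving 0.37896 Al and 0.56844 O.
67.98 wt% SiO2 ÷ 60.083 g/mol = 1.13143 mol, giving 1.13143 Si and 2.26286 O.
Oxygen sums to 3.01874; scaling by 8/3.01874 = 2.65011 puts the formula on 8 O.
Si: 1.13143 × 2.65011 = 2.998 atoms per formula unit.

2.998 Si apfu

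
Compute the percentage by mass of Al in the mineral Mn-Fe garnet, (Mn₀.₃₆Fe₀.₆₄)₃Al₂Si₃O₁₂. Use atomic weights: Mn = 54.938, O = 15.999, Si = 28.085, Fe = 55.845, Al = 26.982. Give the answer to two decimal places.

10.86 mass %

Molar mass of (Mn₀.₃₆Fe₀.₆₄)₃Al₂Si₃O₁₂: 1.08×54.938 + 1.92×55.845 + 2×26.982 + 3×28.085 + 12×15.999 = 496.762 g/mol.
Mass of Al per formula unit: 2 × 26.982 = 53.964 g.
Weight fraction Al = 53.964 / 496.762 = 0.1086.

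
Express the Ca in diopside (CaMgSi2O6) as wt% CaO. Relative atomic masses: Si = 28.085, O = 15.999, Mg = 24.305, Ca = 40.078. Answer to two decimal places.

M(CaMgSi2O6) = 216.547 g/mol; M(CaO) = 56.077 g/mol.
Moles CaO per formula unit = 1 Ca ÷ 1 = 1.0000.
CaO fraction = (1.0000 × 56.077) / 216.547 = 56.077/216.547 = 0.2590.

25.90 wt%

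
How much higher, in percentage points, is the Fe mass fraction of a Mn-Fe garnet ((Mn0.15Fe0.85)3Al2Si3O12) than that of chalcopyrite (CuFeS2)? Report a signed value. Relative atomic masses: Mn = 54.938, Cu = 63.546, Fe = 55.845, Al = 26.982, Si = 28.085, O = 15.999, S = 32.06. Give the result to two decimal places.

-1.80 percentage points

M((Mn0.15Fe0.85)3Al2Si3O12) = 497.334 g/mol, so wt% Fe = 142.405/497.334 × 100 = 28.63%.
M(CuFeS2) = 183.511 g/mol, so wt% Fe = 55.845/183.511 × 100 = 30.43%.
28.63 − 30.43 = -1.80 pp.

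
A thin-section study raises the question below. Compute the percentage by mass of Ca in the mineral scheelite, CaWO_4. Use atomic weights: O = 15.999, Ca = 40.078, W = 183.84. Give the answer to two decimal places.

13.92 weight percent

M(CaWO_4) = 287.914 g/mol.
Ca contributes 1 × 40.078 = 40.078 g per mole.
40.078/287.914 = 0.1392 → 13.92%.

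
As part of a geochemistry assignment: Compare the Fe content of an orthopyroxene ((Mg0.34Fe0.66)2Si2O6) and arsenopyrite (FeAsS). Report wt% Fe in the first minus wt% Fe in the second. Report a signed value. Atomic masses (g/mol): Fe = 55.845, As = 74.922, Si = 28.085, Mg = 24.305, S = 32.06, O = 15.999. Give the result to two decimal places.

-3.89 percentage points

M((Mg0.34Fe0.66)2Si2O6) = 242.407 g/mol, so wt% Fe = 73.715/242.407 × 100 = 30.41%.
M(FeAsS) = 162.827 g/mol, so wt% Fe = 55.845/162.827 × 100 = 34.30%.
30.41 − 34.30 = -3.89 pp.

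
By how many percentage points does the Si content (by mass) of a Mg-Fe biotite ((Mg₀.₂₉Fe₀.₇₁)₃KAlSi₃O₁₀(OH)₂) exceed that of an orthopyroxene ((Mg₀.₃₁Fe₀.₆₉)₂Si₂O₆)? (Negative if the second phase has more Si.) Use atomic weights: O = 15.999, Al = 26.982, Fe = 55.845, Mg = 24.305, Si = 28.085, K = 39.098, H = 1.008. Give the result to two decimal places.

First mineral: 84.255 g Si in 484.434 g formula = 17.39 wt% Si.
Second mineral: 56.170 g Si in 244.299 g formula = 22.99 wt% Si.
17.39% − 22.99% gives a difference of -5.60 percentage points.

-5.60 percentage points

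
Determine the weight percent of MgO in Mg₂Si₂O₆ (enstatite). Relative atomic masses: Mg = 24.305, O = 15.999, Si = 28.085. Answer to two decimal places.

40.15 wt%

Formula mass = 200.774 g/mol.
2 Mg → 2.0000 mol MgO per formula unit; M(MgO) = 40.304, so MgO mass = 80.608 g.
80.608/200.774 × 100 = 40.15 wt%.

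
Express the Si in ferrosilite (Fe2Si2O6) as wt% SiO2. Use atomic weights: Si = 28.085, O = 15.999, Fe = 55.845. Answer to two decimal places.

Molar mass of Fe2Si2O6 = 2*55.845 + 2*28.085 + 6*15.999 = 263.854 g/mol.
Each formula unit contains 2 Si, equivalent to 2/1 = 2.0000 mol SiO2.
M(SiO2) = 1×28.085 + 2×15.999 = 60.083 g/mol.
Mass of SiO2 per formula unit = 2.0000 × 60.083 = 120.166 g.
SiO2 wt% = 120.166 / 263.854 × 100 = 45.54%.

45.54 wt%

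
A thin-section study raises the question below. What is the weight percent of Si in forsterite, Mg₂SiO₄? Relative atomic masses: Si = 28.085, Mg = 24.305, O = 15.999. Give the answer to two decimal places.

Molar mass of Mg₂SiO₄: 2·24.305 + 1·28.085 + 4·15.999 = 140.691 g/mol.
Mass of Si per formula unit: 1 × 28.085 = 28.085 g.
Weight fraction Si = 28.085 / 140.691 = 0.1996.

19.96 wt%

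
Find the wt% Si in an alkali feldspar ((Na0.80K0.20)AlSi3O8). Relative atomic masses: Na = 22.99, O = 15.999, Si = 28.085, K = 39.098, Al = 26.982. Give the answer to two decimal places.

31.74 wt%

Formula mass = 0.80·22.99 + 0.20·39.098 + 1·26.982 + 3·28.085 + 8·15.999 = 265.441 g/mol, of which 84.255 g is Si.
So Si makes up 84.255/265.441 = 0.3174 of the mass, i.e. 31.74%.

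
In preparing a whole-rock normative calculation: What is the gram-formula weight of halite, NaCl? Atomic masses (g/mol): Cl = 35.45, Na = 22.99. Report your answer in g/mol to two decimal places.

Na: 1 × 22.99 = 22.9900
Cl: 1 × 35.45 = 35.4500
Summing the contributions gives the formula mass.

58.44 g/mol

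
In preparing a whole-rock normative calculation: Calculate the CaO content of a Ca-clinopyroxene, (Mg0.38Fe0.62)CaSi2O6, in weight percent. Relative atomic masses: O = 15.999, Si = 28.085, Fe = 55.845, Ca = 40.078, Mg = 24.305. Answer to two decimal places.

Molar mass of (Mg0.38Fe0.62)CaSi2O6 = 0.38*24.305 + 0.62*55.845 + 1*40.078 + 2*28.085 + 6*15.999 = 236.102 g/mol.
Each formula unit contains 1 Ca, equivalent to 1/1 = 1.0000 mol CaO.
M(CaO) = 1×40.078 + 1×15.999 = 56.077 g/mol.
Mass of CaO per formula unit = 1.0000 × 56.077 = 56.077 g.
CaO wt% = 56.077 / 236.102 × 100 = 23.75%.

23.75 wt%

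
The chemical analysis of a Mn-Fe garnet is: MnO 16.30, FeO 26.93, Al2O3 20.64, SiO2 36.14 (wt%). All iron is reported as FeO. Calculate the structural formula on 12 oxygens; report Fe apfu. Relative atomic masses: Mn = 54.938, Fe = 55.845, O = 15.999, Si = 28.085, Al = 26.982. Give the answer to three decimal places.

16.30 wt% MnO ÷ 70.937 g/mol = 0.22978 mol, giving 0.22978 Mn and 0.22978 O.
26.93 wt% FeO ÷ 71.844 g/mol = 0.37484 mol, giving 0.37484 Fe and 0.37484 O.
20.64 wt% Al2O3 ÷ 101.961 g/mol = 0.20243 mol, giving 0.40486 Al and 0.60729 O.
36.14 wt% SiO2 ÷ 60.083 g/mol = 0.60150 mol, giving 0.60150 Si and 1.20300 O.
Oxygen sums to 2.41491; scaling by 12/2.41491 = 4.96913 puts the formula on 12 O.
Fe: 0.37484 × 4.96913 = 1.863 atoms per formula unit.

1.863 Fe apfu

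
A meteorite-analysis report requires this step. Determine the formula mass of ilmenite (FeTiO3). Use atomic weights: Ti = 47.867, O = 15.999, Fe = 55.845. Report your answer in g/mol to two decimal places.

151.71 g/mol

Fe: 1 × 55.845 = 55.8450
Ti: 1 × 47.867 = 47.8670
O: 3 × 15.999 = 47.9970
Summing the contributions gives the formula mass.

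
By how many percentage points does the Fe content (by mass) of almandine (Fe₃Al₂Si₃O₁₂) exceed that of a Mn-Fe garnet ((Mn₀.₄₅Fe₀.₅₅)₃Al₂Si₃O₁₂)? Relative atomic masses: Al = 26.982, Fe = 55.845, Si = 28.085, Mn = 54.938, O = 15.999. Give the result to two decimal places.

First mineral: 167.535 g Fe in 497.742 g formula = 33.66 wt% Fe.
Second mineral: 92.144 g Fe in 496.518 g formula = 18.56 wt% Fe.
33.66% − 18.56% gives a difference of 15.10 percentage points.

15.10 percentage points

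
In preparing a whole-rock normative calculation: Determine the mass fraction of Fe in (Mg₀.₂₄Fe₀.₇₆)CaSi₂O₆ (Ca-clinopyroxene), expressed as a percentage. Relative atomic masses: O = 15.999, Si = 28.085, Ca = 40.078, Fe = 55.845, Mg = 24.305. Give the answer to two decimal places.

17.65 wt%

Molar mass of (Mg₀.₂₄Fe₀.₇₆)CaSi₂O₆: 0.24·24.305 + 0.76·55.845 + 1·40.078 + 2·28.085 + 6·15.999 = 240.517 g/mol.
Mass of Fe per formula unit: 0.76 × 55.845 = 42.442 g.
Weight fraction Fe = 42.442 / 240.517 = 0.1765.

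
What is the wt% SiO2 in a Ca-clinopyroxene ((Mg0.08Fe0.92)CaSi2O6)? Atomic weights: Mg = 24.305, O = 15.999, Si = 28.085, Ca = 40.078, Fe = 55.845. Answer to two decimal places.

M((Mg0.08Fe0.92)CaSi2O6) = 245.564 g/mol; M(SiO2) = 60.083 g/mol.
Moles SiO2 per formula unit = 2 Si ÷ 1 = 2.0000.
SiO2 fraction = (2.0000 × 60.083) / 245.564 = 120.166/245.564 = 0.4893.

48.93 wt%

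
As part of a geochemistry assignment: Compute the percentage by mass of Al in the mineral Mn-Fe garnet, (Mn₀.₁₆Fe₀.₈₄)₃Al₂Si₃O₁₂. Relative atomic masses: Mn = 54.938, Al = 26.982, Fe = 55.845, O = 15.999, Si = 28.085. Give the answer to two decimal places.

10.85 mass %

M((Mn₀.₁₆Fe₀.₈₄)₃Al₂Si₃O₁₂) = 497.307 g/mol.
Al contributes 2 × 26.982 = 53.964 g per mole.
53.964/497.307 = 0.1085 → 10.85%.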